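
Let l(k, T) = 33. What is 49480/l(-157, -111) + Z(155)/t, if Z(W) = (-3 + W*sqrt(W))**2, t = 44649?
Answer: 70670324/44649 - 310*sqrt(155)/14883 ≈ 1582.5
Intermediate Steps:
Z(W) = (-3 + W**(3/2))**2
49480/l(-157, -111) + Z(155)/t = 49480/33 + (-3 + 155**(3/2))**2/44649 = 49480*(1/33) + (-3 + 155*sqrt(155))**2*(1/44649) = 49480/33 + (-3 + 155*sqrt(155))**2/44649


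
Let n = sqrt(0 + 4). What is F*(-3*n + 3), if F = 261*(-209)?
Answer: 163647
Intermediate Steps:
F = -54549
n = 2 (n = sqrt(4) = 2)
F*(-3*n + 3) = -54549*(-3*2 + 3) = -54549*(-6 + 3) = -54549*(-3) = 163647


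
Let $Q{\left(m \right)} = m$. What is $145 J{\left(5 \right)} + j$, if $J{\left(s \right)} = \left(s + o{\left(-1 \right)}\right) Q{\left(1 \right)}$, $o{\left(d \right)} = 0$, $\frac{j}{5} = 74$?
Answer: $1095$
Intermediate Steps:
$j = 370$ ($j = 5 \cdot 74 = 370$)
$J{\left(s \right)} = s$ ($J{\left(s \right)} = \left(s + 0\right) 1 = s 1 = s$)
$145 J{\left(5 \right)} + j = 145 \cdot 5 + 370 = 725 + 370 = 1095$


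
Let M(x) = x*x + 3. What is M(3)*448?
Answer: 5376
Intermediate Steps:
M(x) = 3 + x**2 (M(x) = x**2 + 3 = 3 + x**2)
M(3)*448 = (3 + 3**2)*448 = (3 + 9)*448 = 12*448 = 5376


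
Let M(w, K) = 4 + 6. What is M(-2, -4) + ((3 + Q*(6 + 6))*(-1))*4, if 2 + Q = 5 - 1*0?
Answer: -146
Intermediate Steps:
M(w, K) = 10
Q = 3 (Q = -2 + (5 - 1*0) = -2 + (5 + 0) = -2 + 5 = 3)
M(-2, -4) + ((3 + Q*(6 + 6))*(-1))*4 = 10 + ((3 + 3*(6 + 6))*(-1))*4 = 10 + ((3 + 3*12)*(-1))*4 = 10 + ((3 + 36)*(-1))*4 = 10 + (39*(-1))*4 = 10 - 39*4 = 10 - 156 = -146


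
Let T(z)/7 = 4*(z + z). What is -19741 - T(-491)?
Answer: 7755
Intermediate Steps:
T(z) = 56*z (T(z) = 7*(4*(z + z)) = 7*(4*(2*z)) = 7*(8*z) = 56*z)
-19741 - T(-491) = -19741 - 56*(-491) = -19741 - 1*(-27496) = -19741 + 27496 = 7755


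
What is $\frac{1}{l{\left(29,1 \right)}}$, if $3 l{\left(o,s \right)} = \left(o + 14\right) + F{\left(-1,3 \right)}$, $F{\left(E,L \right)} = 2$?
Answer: $\frac{1}{15} \approx 0.066667$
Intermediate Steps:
$l{\left(o,s \right)} = \frac{16}{3} + \frac{o}{3}$ ($l{\left(o,s \right)} = \frac{\left(o + 14\right) + 2}{3} = \frac{\left(14 + o\right) + 2}{3} = \frac{16 + o}{3} = \frac{16}{3} + \frac{o}{3}$)
$\frac{1}{l{\left(29,1 \right)}} = \frac{1}{\frac{16}{3} + \frac{1}{3} \cdot 29} = \frac{1}{\frac{16}{3} + \frac{29}{3}} = \frac{1}{15}$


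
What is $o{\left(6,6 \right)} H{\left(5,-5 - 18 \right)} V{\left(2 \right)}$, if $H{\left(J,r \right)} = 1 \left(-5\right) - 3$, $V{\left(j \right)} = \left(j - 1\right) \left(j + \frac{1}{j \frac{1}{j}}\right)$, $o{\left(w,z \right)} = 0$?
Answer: $0$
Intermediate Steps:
$V{\left(j \right)} = \left(1 + j\right) \left(-1 + j\right)$ ($V{\left(j \right)} = \left(-1 + j\right) \left(j + 1^{-1}\right) = \left(-1 + j\right) \left(j + 1\right) = \left(-1 + j\right) \left(1 + j\right) = \left(1 + j\right) \left(-1 + j\right)$)
$H{\left(J,r \right)} = -8$ ($H{\left(J,r \right)} = -5 - 3 = -8$)
$o{\left(6,6 \right)} H{\left(5,-5 - 18 \right)} V{\left(2 \right)} = 0 \left(-8\right) \left(-1 + 2^{2}\right) = 0 \left(-1 + 4\right) = 0 \cdot 3 = 0$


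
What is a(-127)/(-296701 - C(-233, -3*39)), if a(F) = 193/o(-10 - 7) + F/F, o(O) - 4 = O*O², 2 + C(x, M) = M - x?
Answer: -4716/1457064835 ≈ -3.2366e-6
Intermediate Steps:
C(x, M) = -2 + M - x (C(x, M) = -2 + (M - x) = -2 + M - x)
o(O) = 4 + O³ (o(O) = 4 + O*O² = 4 + O³)
a(F) = 4716/4909 (a(F) = 193/(4 + (-10 - 7)³) + F/F = 193/(4 + (-17)³) + 1 = 193/(4 - 4913) + 1 = 193/(-4909) + 1 = 193*(-1/4909) + 1 = -193/4909 + 1 = 4716/4909)
a(-127)/(-296701 - C(-233, -3*39)) = 4716/(4909*(-296701 - (-2 - 3*39 - 1*(-233)))) = 4716/(4909*(-296701 - (-2 - 117 + 233))) = 4716/(4909*(-296701 - 1*114)) = 4716/(4909*(-296701 - 114)) = (4716/4909)/(-296815) = (4716/4909)*(-1/296815) = -4716/1457064835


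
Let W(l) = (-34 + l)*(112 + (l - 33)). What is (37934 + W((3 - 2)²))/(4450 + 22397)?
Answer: 35294/26847 ≈ 1.3146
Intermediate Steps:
W(l) = (-34 + l)*(79 + l) (W(l) = (-34 + l)*(112 + (-33 + l)) = (-34 + l)*(79 + l))
(37934 + W((3 - 2)²))/(4450 + 22397) = (37934 + (-2686 + ((3 - 2)²)² + 45*(3 - 2)²))/(4450 + 22397) = (37934 + (-2686 + (1²)² + 45*1²))/26847 = (37934 + (-2686 + 1² + 45*1))*(1/26847) = (37934 + (-2686 + 1 + 45))*(1/26847) = (37934 - 2640)*(1/26847) = 35294*(1/26847) = 35294/26847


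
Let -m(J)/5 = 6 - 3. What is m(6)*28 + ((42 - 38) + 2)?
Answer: -414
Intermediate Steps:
m(J) = -15 (m(J) = -5*(6 - 3) = -5*3 = -15)
m(6)*28 + ((42 - 38) + 2) = -15*28 + ((42 - 38) + 2) = -420 + (4 + 2) = -420 + 6 = -414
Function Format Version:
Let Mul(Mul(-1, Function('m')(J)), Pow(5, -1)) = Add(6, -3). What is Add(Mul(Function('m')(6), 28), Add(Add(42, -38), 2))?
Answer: -414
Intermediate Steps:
Function('m')(J) = -15 (Function('m')(J) = Mul(-5, Add(6, -3)) = Mul(-5, 3) = -15)
Add(Mul(Function('m')(6), 28), Add(Add(42, -38), 2)) = Add(Mul(-15, 28), Add(Add(42, -38), 2)) = Add(-420, Add(4, 2)) = Add(-420, 6) = -414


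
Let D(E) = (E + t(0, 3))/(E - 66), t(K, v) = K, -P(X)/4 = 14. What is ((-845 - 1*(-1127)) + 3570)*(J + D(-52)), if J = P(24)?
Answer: -12626856/59 ≈ -2.1401e+5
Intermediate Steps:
P(X) = -56 (P(X) = -4*14 = -56)
J = -56
D(E) = E/(-66 + E) (D(E) = (E + 0)/(E - 66) = E/(-66 + E))
((-845 - 1*(-1127)) + 3570)*(J + D(-52)) = ((-845 - 1*(-1127)) + 3570)*(-56 - 52/(-66 - 52)) = ((-845 + 1127) + 3570)*(-56 - 52/(-118)) = (282 + 3570)*(-56 - 52*(-1/118)) = 3852*(-56 + 26/59) = 3852*(-3278/59) = -12626856/59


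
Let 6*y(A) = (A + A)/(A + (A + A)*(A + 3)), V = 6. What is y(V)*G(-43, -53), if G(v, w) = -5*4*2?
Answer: -40/57 ≈ -0.70175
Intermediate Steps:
G(v, w) = -40 (G(v, w) = -20*2 = -40)
y(A) = A/(3*(A + 2*A*(3 + A))) (y(A) = ((A + A)/(A + (A + A)*(A + 3)))/6 = ((2*A)/(A + (2*A)*(3 + A)))/6 = ((2*A)/(A + 2*A*(3 + A)))/6 = (2*A/(A + 2*A*(3 + A)))/6 = A/(3*(A + 2*A*(3 + A))))
y(V)*G(-43, -53) = (1/(3*(7 + 2*6)))*(-40) = (1/(3*(7 + 12)))*(-40) = ((⅓)/19)*(-40) = ((⅓)*(1/19))*(-40) = (1/57)*(-40) = -40/57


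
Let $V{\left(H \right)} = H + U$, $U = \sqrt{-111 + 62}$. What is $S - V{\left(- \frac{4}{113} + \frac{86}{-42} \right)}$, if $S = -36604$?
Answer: $- \frac{86856349}{2373} - 7 i \approx -36602.0 - 7.0 i$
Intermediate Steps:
$U = 7 i$ ($U = \sqrt{-49} = 7 i \approx 7.0 i$)
$V{\left(H \right)} = H + 7 i$
$S - V{\left(- \frac{4}{113} + \frac{86}{-42} \right)} = -36604 - \left(\left(- \frac{4}{113} + \frac{86}{-42}\right) + 7 i\right) = -36604 - \left(\left(\left(-4\right) \frac{1}{113} + 86 \left(- \frac{1}{42}\right)\right) + 7 i\right) = -36604 - \left(\left(- \frac{4}{113} - \frac{43}{21}\right) + 7 i\right) = -36604 - \left(- \frac{4943}{2373} + 7 i\right) = -36604 + \left(\frac{4943}{2373} - 7 i\right) = - \frac{86856349}{2373} - 7 i$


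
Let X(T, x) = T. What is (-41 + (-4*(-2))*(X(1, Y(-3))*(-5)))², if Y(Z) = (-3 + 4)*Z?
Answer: 6561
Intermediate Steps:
Y(Z) = Z (Y(Z) = 1*Z = Z)
(-41 + (-4*(-2))*(X(1, Y(-3))*(-5)))² = (-41 + (-4*(-2))*(1*(-5)))² = (-41 + 8*(-5))² = (-41 - 40)² = (-81)² = 6561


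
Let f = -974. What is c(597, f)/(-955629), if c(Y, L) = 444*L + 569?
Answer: 431887/955629 ≈ 0.45194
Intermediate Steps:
c(Y, L) = 569 + 444*L
c(597, f)/(-955629) = (569 + 444*(-974))/(-955629) = (569 - 432456)*(-1/955629) = -431887*(-1/955629) = 431887/955629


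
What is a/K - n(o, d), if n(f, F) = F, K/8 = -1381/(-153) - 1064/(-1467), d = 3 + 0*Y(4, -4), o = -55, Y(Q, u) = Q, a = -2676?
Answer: -18143337/486382 ≈ -37.303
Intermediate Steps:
d = 3 (d = 3 + 0*4 = 3 + 0 = 3)
K = 1945528/24939 (K = 8*(-1381/(-153) - 1064/(-1467)) = 8*(-1381*(-1/153) - 1064*(-1/1467)) = 8*(1381/153 + 1064/1467) = 8*(243191/24939) = 1945528/24939 ≈ 78.011)
a/K - n(o, d) = -2676/1945528/24939 - 1*3 = -2676*24939/1945528 - 3 = -16684191/486382 - 3 = -18143337/486382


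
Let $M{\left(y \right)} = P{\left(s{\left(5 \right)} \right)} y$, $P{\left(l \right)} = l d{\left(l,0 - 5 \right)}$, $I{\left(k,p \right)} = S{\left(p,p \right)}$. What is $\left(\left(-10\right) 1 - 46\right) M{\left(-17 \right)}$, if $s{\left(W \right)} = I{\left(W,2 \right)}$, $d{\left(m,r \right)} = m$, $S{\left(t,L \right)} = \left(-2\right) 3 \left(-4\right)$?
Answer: $548352$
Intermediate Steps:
$S{\left(t,L \right)} = 24$ ($S{\left(t,L \right)} = \left(-6\right) \left(-4\right) = 24$)
$I{\left(k,p \right)} = 24$
$s{\left(W \right)} = 24$
$P{\left(l \right)} = l^{2}$ ($P{\left(l \right)} = l l = l^{2}$)
$M{\left(y \right)} = 576 y$ ($M{\left(y \right)} = 24^{2} y = 576 y$)
$\left(\left(-10\right) 1 - 46\right) M{\left(-17 \right)} = \left(\left(-10\right) 1 - 46\right) 576 \left(-17\right) = \left(-10 - 46\right) \left(-9792\right) = \left(-56\right) \left(-9792\right) = 548352$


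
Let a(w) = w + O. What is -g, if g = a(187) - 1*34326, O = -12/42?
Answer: 238975/7 ≈ 34139.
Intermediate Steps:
O = -2/7 (O = -12*1/42 = -2/7 ≈ -0.28571)
a(w) = -2/7 + w (a(w) = w - 2/7 = -2/7 + w)
g = -238975/7 (g = (-2/7 + 187) - 1*34326 = 1307/7 - 34326 = -238975/7 ≈ -34139.)
-g = -1*(-238975/7) = 238975/7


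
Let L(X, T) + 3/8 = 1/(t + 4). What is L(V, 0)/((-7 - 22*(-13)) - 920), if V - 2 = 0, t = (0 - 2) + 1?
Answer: 1/15384 ≈ 6.5003e-5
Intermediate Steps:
t = -1 (t = -2 + 1 = -1)
V = 2 (V = 2 + 0 = 2)
L(X, T) = -1/24 (L(X, T) = -3/8 + 1/(-1 + 4) = -3/8 + 1/3 = -1/24)
L(V, 0)/((-7 - 22*(-13)) - 920) = -1/24/((-7 - 22*(-13)) - 920) = -1/24/((-7 + 286) - 920) = -1/24/(279 - 920) = -1/24/(-641) = -1/641*(-1/24) = 1/15384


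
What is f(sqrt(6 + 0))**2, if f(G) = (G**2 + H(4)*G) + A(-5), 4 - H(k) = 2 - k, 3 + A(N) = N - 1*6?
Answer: 280 - 96*sqrt(6) ≈ 44.849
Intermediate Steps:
A(N) = -9 + N (A(N) = -3 + (N - 1*6) = -3 + (N - 6) = -3 + (-6 + N) = -9 + N)
H(k) = 2 + k (H(k) = 4 - (2 - k) = 4 + (-2 + k) = 2 + k)
f(G) = -14 + G**2 + 6*G (f(G) = (G**2 + (2 + 4)*G) + (-9 - 5) = (G**2 + 6*G) - 14 = -14 + G**2 + 6*G)
f(sqrt(6 + 0))**2 = (-14 + (sqrt(6 + 0))**2 + 6*sqrt(6 + 0))**2 = (-14 + (sqrt(6))**2 + 6*sqrt(6))**2 = (-14 + 6 + 6*sqrt(6))**2 = (-8 + 6*sqrt(6))**2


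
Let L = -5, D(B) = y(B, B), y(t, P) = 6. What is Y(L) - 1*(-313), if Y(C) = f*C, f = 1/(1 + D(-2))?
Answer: 2186/7 ≈ 312.29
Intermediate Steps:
D(B) = 6
f = ⅐ (f = 1/(1 + 6) = 1/7 = ⅐ ≈ 0.14286)
Y(C) = C/7
Y(L) - 1*(-313) = (⅐)*(-5) - 1*(-313) = -5/7 + 313 = 2186/7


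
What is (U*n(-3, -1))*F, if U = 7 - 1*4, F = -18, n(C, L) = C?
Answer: 162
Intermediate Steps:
U = 3 (U = 7 - 4 = 3)
(U*n(-3, -1))*F = (3*(-3))*(-18) = -9*(-18) = 162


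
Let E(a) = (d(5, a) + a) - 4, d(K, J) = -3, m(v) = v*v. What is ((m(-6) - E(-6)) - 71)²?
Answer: 484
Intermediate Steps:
m(v) = v²
E(a) = -7 + a (E(a) = (-3 + a) - 4 = -7 + a)
((m(-6) - E(-6)) - 71)² = (((-6)² - (-7 - 6)) - 71)² = ((36 - 1*(-13)) - 71)² = ((36 + 13) - 71)² = (49 - 71)² = (-22)² = 484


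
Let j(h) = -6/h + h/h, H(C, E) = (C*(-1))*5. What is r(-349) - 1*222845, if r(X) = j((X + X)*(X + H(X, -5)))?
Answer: -108570488173/487204 ≈ -2.2284e+5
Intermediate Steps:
H(C, E) = -5*C (H(C, E) = -C*5 = -5*C)
j(h) = 1 - 6/h (j(h) = -6/h + 1 = 1 - 6/h)
r(X) = -(-6 - 8*X**2)/(8*X**2) (r(X) = (-6 + (X + X)*(X - 5*X))/(((X + X)*(X - 5*X))) = (-6 + (2*X)*(-4*X))/(((2*X)*(-4*X))) = (-6 - 8*X**2)/((-8*X**2)) = (-1/(8*X**2))*(-6 - 8*X**2) = -(-6 - 8*X**2)/(8*X**2))
r(-349) - 1*222845 = (1 + (3/4)/(-349)**2) - 1*222845 = (1 + (3/4)*(1/121801)) - 222845 = (1 + 3/487204) - 222845 = 487207/487204 - 222845 = -108570488173/487204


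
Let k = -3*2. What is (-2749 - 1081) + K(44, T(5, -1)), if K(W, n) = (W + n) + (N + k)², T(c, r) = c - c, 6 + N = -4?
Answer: -3530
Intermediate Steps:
N = -10 (N = -6 - 4 = -10)
k = -6
T(c, r) = 0
K(W, n) = 256 + W + n (K(W, n) = (W + n) + (-10 - 6)² = (W + n) + (-16)² = (W + n) + 256 = 256 + W + n)
(-2749 - 1081) + K(44, T(5, -1)) = (-2749 - 1081) + (256 + 44 + 0) = -3830 + 300 = -3530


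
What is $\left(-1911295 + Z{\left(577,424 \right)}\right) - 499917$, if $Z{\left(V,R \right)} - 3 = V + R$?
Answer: $-2410208$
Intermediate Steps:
$Z{\left(V,R \right)} = 3 + R + V$ ($Z{\left(V,R \right)} = 3 + \left(V + R\right) = 3 + \left(R + V\right) = 3 + R + V$)
$\left(-1911295 + Z{\left(577,424 \right)}\right) - 499917 = \left(-1911295 + \left(3 + 424 + 577\right)\right) - 499917 = \left(-1911295 + 1004\right) - 499917 = -1910291 - 499917 = -2410208$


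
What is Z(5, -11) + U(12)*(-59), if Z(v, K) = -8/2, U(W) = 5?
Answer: -299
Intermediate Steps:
Z(v, K) = -4 (Z(v, K) = -8*1/2 = -4)
Z(5, -11) + U(12)*(-59) = -4 + 5*(-59) = -4 - 295 = -299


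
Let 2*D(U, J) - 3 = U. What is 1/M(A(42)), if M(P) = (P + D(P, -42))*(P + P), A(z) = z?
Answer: 1/5418 ≈ 0.00018457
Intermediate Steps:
D(U, J) = 3/2 + U/2
M(P) = 2*P*(3/2 + 3*P/2) (M(P) = (P + (3/2 + P/2))*(P + P) = (3/2 + 3*P/2)*(2*P) = 2*P*(3/2 + 3*P/2))
1/M(A(42)) = 1/(3*42*(1 + 42)) = 1/(3*42*43) = 1/5418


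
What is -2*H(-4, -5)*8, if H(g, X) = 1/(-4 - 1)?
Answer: 16/5 ≈ 3.2000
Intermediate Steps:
H(g, X) = -⅕ (H(g, X) = 1/(-5) = -⅕)
-2*H(-4, -5)*8 = -2*(-⅕)*8 = (⅖)*8 = 16/5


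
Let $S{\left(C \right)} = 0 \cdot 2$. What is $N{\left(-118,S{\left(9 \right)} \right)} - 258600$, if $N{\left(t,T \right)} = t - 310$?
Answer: $-259028$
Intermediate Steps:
$S{\left(C \right)} = 0$
$N{\left(t,T \right)} = -310 + t$ ($N{\left(t,T \right)} = t - 310 = -310 + t$)
$N{\left(-118,S{\left(9 \right)} \right)} - 258600 = \left(-310 - 118\right) - 258600 = -428 - 258600 = -259028$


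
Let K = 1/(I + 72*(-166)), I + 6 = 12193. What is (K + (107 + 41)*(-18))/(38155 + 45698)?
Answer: -626039/19705455 ≈ -0.031770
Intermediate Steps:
I = 12187 (I = -6 + 12193 = 12187)
K = 1/235 (K = 1/(12187 + 72*(-166)) = 1/(12187 - 11952) = 1/235 ≈ 0.0042553)
(K + (107 + 41)*(-18))/(38155 + 45698) = (1/235 + (107 + 41)*(-18))/(38155 + 45698) = (1/235 + 148*(-18))/83853 = (1/235 - 2664)*(1/83853) = -626039/235*1/83853 = -626039/19705455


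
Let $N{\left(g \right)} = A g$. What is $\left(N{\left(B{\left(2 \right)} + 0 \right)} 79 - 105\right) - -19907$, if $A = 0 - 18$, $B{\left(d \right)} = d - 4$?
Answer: $22646$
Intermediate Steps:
$B{\left(d \right)} = -4 + d$
$A = -18$ ($A = 0 - 18 = -18$)
$N{\left(g \right)} = - 18 g$
$\left(N{\left(B{\left(2 \right)} + 0 \right)} 79 - 105\right) - -19907 = \left(- 18 \left(\left(-4 + 2\right) + 0\right) 79 - 105\right) - -19907 = \left(- 18 \left(-2 + 0\right) 79 - 105\right) + 19907 = \left(\left(-18\right) \left(-2\right) 79 - 105\right) + 19907 = \left(36 \cdot 79 - 105\right) + 19907 = \left(2844 - 105\right) + 19907 = 2739 + 19907 = 22646$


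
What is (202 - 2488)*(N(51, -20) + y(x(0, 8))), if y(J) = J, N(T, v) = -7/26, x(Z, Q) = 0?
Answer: 8001/13 ≈ 615.46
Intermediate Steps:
N(T, v) = -7/26 (N(T, v) = -7*1/26 = -7/26)
(202 - 2488)*(N(51, -20) + y(x(0, 8))) = (202 - 2488)*(-7/26 + 0) = -2286*(-7/26) = 8001/13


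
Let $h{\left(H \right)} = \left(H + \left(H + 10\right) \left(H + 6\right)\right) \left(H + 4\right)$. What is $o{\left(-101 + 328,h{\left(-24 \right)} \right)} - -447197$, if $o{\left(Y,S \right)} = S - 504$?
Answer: $442133$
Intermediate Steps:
$h{\left(H \right)} = \left(4 + H\right) \left(H + \left(6 + H\right) \left(10 + H\right)\right)$ ($h{\left(H \right)} = \left(H + \left(10 + H\right) \left(6 + H\right)\right) \left(4 + H\right) = \left(H + \left(6 + H\right) \left(10 + H\right)\right) \left(4 + H\right) = \left(4 + H\right) \left(H + \left(6 + H\right) \left(10 + H\right)\right)$)
$o{\left(Y,S \right)} = -504 + S$
$o{\left(-101 + 328,h{\left(-24 \right)} \right)} - -447197 = \left(-504 + \left(240 + \left(-24\right)^{3} + 21 \left(-24\right)^{2} + 128 \left(-24\right)\right)\right) - -447197 = \left(-504 + \left(240 - 13824 + 21 \cdot 576 - 3072\right)\right) + 447197 = \left(-504 + \left(240 - 13824 + 12096 - 3072\right)\right) + 447197 = \left(-504 - 4560\right) + 447197 = -5064 + 447197 = 442133$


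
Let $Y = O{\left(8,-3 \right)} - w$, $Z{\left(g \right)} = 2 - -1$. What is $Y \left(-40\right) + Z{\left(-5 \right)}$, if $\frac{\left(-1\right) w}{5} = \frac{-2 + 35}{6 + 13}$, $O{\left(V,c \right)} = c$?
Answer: $- \frac{4263}{19} \approx -224.37$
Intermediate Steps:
$w = - \frac{165}{19}$ ($w = - 5 \frac{-2 + 35}{6 + 13} = - 5 \cdot \frac{33}{19} = - 5 \cdot 33 \cdot \frac{1}{19} = \left(-5\right) \frac{33}{19} = - \frac{165}{19} \approx -8.6842$)
$Z{\left(g \right)} = 3$ ($Z{\left(g \right)} = 2 + 1 = 3$)
$Y = \frac{108}{19}$ ($Y = -3 - - \frac{165}{19} = -3 + \frac{165}{19} = \frac{108}{19} \approx 5.6842$)
$Y \left(-40\right) + Z{\left(-5 \right)} = \frac{108}{19} \left(-40\right) + 3 = - \frac{4320}{19} + 3 = - \frac{4263}{19}$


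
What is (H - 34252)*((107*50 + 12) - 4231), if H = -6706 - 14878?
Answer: -63150516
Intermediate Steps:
H = -21584
(H - 34252)*((107*50 + 12) - 4231) = (-21584 - 34252)*((107*50 + 12) - 4231) = -55836*((5350 + 12) - 4231) = -55836*(5362 - 4231) = -55836*1131 = -63150516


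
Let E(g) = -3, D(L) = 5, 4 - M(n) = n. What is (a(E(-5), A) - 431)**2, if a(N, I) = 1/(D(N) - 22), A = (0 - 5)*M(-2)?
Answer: 53699584/289 ≈ 1.8581e+5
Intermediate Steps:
M(n) = 4 - n
A = -30 (A = (0 - 5)*(4 - 1*(-2)) = -5*(4 + 2) = -5*6 = -30)
a(N, I) = -1/17 (a(N, I) = 1/(5 - 22) = 1/(-17) = -1/17)
(a(E(-5), A) - 431)**2 = (-1/17 - 431)**2 = (-7328/17)**2 = 53699584/289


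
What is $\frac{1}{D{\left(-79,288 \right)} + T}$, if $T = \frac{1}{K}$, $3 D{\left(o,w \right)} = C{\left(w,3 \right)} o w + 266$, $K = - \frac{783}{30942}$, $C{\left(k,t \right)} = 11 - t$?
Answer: $- \frac{87}{5274188} \approx -1.6495 \cdot 10^{-5}$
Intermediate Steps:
$K = - \frac{29}{1146}$ ($K = \left(-783\right) \frac{1}{30942} = - \frac{29}{1146} \approx -0.025305$)
$D{\left(o,w \right)} = \frac{266}{3} + \frac{8 o w}{3}$ ($D{\left(o,w \right)} = \frac{\left(11 - 3\right) o w + 266}{3} = \frac{8 o w + 266}{3} = \frac{266 + 8 o w}{3} = \frac{266}{3} + \frac{8 o w}{3}$)
$T = - \frac{1146}{29}$ ($T = \frac{1}{- \frac{29}{1146}} = - \frac{1146}{29} \approx -39.517$)
$\frac{1}{D{\left(-79,288 \right)} + T} = \frac{1}{\left(\frac{266}{3} + \frac{8}{3} \left(-79\right) 288\right) - \frac{1146}{29}} = \frac{1}{\left(\frac{266}{3} - 60672\right) - \frac{1146}{29}} = \frac{1}{- \frac{181750}{3} - \frac{1146}{29}} = \frac{1}{- \frac{5274188}{87}} = - \frac{87}{5274188}$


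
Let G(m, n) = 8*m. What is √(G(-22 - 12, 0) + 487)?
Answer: √215 ≈ 14.663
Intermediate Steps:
√(G(-22 - 12, 0) + 487) = √(8*(-22 - 12) + 487) = √(8*(-34) + 487) = √(-272 + 487) = √215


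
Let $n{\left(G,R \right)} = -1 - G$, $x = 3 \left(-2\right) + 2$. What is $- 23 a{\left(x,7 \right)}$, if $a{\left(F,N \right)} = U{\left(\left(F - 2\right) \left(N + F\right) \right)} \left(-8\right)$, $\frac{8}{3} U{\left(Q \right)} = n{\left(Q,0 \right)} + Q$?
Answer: $-69$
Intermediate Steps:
$x = -4$ ($x = -6 + 2 = -4$)
$U{\left(Q \right)} = - \frac{3}{8}$ ($U{\left(Q \right)} = \frac{3 \left(\left(-1 - Q\right) + Q\right)}{8} = \frac{3}{8} \left(-1\right) = - \frac{3}{8}$)
$a{\left(F,N \right)} = 3$ ($a{\left(F,N \right)} = \left(- \frac{3}{8}\right) \left(-8\right) = 3$)
$- 23 a{\left(x,7 \right)} = \left(-23\right) 3 = -69$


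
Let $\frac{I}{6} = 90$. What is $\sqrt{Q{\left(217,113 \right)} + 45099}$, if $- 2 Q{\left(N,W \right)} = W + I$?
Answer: $\frac{\sqrt{179090}}{2} \approx 211.6$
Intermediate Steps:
$I = 540$ ($I = 6 \cdot 90 = 540$)
$Q{\left(N,W \right)} = -270 - \frac{W}{2}$ ($Q{\left(N,W \right)} = - \frac{W + 540}{2} = - \frac{540 + W}{2} = -270 - \frac{W}{2}$)
$\sqrt{Q{\left(217,113 \right)} + 45099} = \sqrt{\left(-270 - \frac{113}{2}\right) + 45099} = \sqrt{- \frac{653}{2} + 45099} = \sqrt{\frac{89545}{2}} = \frac{\sqrt{179090}}{2}$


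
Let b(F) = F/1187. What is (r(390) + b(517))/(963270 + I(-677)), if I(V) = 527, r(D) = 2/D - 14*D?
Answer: -1263696898/223085272605 ≈ -0.0056646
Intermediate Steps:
r(D) = -14*D + 2/D
b(F) = F/1187 (b(F) = F*(1/1187) = F/1187)
(r(390) + b(517))/(963270 + I(-677)) = ((-14*390 + 2/390) + (1/1187)*517)/(963270 + 527) = ((-5460 + 2*(1/390)) + 517/1187)/963797 = ((-5460 + 1/195) + 517/1187)*(1/963797) = (-1064699/195 + 517/1187)*(1/963797) = -1263696898/231465*1/963797 = -1263696898/223085272605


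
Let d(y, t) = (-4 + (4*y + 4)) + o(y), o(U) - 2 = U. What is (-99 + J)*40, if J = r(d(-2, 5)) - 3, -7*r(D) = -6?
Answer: -28320/7 ≈ -4045.7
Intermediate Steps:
o(U) = 2 + U
d(y, t) = 2 + 5*y (d(y, t) = (-4 + (4*y + 4)) + (2 + y) = (-4 + (4 + 4*y)) + (2 + y) = 4*y + (2 + y) = 2 + 5*y)
r(D) = 6/7 (r(D) = -1/7*(-6) = 6/7)
J = -15/7 (J = 6/7 - 3 = -15/7 ≈ -2.1429)
(-99 + J)*40 = (-99 - 15/7)*40 = -708/7*40 = -28320/7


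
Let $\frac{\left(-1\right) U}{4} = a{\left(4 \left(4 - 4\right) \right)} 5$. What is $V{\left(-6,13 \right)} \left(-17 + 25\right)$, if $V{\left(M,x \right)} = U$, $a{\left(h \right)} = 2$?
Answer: $-320$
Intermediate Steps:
$U = -40$ ($U = - 4 \cdot 2 \cdot 5 = \left(-4\right) 10 = -40$)
$V{\left(M,x \right)} = -40$
$V{\left(-6,13 \right)} \left(-17 + 25\right) = - 40 \left(-17 + 25\right) = \left(-40\right) 8 = -320$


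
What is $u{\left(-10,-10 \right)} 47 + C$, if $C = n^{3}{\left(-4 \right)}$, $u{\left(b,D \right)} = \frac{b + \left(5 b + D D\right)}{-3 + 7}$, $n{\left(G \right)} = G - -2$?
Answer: $462$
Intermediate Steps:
$n{\left(G \right)} = 2 + G$ ($n{\left(G \right)} = G + 2 = 2 + G$)
$u{\left(b,D \right)} = \frac{D^{2}}{4} + \frac{3 b}{2}$ ($u{\left(b,D \right)} = \frac{b + \left(5 b + D^{2}\right)}{4} = \left(b + \left(D^{2} + 5 b\right)\right) \frac{1}{4} = \left(D^{2} + 6 b\right) \frac{1}{4} = \frac{D^{2}}{4} + \frac{3 b}{2}$)
$C = -8$ ($C = \left(2 - 4\right)^{3} = \left(-2\right)^{3} = -8$)
$u{\left(-10,-10 \right)} 47 + C = \left(\frac{\left(-10\right)^{2}}{4} + \frac{3}{2} \left(-10\right)\right) 47 - 8 = \left(\frac{1}{4} \cdot 100 - 15\right) 47 - 8 = \left(25 - 15\right) 47 - 8 = 10 \cdot 47 - 8 = 470 - 8 = 462$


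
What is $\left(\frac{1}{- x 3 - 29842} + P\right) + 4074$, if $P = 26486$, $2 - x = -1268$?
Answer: $\frac{1028405119}{33652} \approx 30560.0$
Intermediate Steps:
$x = 1270$ ($x = 2 - -1268 = 2 + 1268 = 1270$)
$\left(\frac{1}{- x 3 - 29842} + P\right) + 4074 = \left(\frac{1}{- 1270 \cdot 3 - 29842} + 26486\right) + 4074 = \left(\frac{1}{\left(-1\right) 3810 - 29842} + 26486\right) + 4074 = \left(\frac{1}{-3810 - 29842} + 26486\right) + 4074 = \left(\frac{1}{-33652} + 26486\right) + 4074 = \left(- \frac{1}{33652} + 26486\right) + 4074 = \frac{891306871}{33652} + 4074 = \frac{1028405119}{33652}$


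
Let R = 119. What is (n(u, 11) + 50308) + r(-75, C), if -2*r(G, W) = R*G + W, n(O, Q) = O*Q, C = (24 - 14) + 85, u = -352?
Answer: 50851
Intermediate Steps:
C = 95 (C = 10 + 85 = 95)
r(G, W) = -119*G/2 - W/2 (r(G, W) = -(119*G + W)/2 = -(W + 119*G)/2 = -119*G/2 - W/2)
(n(u, 11) + 50308) + r(-75, C) = (-352*11 + 50308) + (-119/2*(-75) - ½*95) = (-3872 + 50308) + (8925/2 - 95/2) = 46436 + 4415 = 50851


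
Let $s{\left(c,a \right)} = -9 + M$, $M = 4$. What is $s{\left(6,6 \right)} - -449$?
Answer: $444$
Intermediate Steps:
$s{\left(c,a \right)} = -5$ ($s{\left(c,a \right)} = -9 + 4 = -5$)
$s{\left(6,6 \right)} - -449 = -5 - -449 = -5 + 449 = 444$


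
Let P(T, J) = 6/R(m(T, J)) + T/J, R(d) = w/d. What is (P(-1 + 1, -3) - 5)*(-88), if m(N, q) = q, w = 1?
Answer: 2024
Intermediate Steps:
R(d) = 1/d
P(T, J) = 6*J + T/J (P(T, J) = 6/(1/J) + T/J = 6*J + T/J)
(P(-1 + 1, -3) - 5)*(-88) = ((6*(-3) + (-1 + 1)/(-3)) - 5)*(-88) = ((-18 + 0*(-⅓)) - 5)*(-88) = ((-18 + 0) - 5)*(-88) = (-18 - 5)*(-88) = -23*(-88) = 2024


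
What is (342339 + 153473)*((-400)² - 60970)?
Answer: 49100262360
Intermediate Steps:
(342339 + 153473)*((-400)² - 60970) = 495812*(160000 - 60970) = 495812*99030 = 49100262360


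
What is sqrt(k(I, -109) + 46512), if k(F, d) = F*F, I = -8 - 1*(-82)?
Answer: 2*sqrt(12997) ≈ 228.01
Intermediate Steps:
I = 74 (I = -8 + 82 = 74)
k(F, d) = F**2
sqrt(k(I, -109) + 46512) = sqrt(74**2 + 46512) = sqrt(5476 + 46512) = sqrt(51988) = 2*sqrt(12997)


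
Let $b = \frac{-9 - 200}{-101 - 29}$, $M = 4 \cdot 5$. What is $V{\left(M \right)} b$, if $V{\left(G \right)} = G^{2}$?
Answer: $\frac{8360}{13} \approx 643.08$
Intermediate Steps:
$M = 20$
$b = \frac{209}{130}$ ($b = - \frac{209}{-130} = \left(-209\right) \left(- \frac{1}{130}\right) = \frac{209}{130} \approx 1.6077$)
$V{\left(M \right)} b = 20^{2} \cdot \frac{209}{130} = 400 \cdot \frac{209}{130} = \frac{8360}{13}$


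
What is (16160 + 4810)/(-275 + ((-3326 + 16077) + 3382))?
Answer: 1165/881 ≈ 1.3224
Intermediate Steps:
(16160 + 4810)/(-275 + ((-3326 + 16077) + 3382)) = 20970/(-275 + (12751 + 3382)) = 20970/(-275 + 16133) = 20970/15858 = 20970*(1/15858) = 1165/881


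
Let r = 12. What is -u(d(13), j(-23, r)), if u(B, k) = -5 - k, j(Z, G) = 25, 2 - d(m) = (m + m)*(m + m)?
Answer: 30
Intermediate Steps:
d(m) = 2 - 4*m**2 (d(m) = 2 - (m + m)*(m + m) = 2 - 2*m*2*m = 2 - 4*m**2)
-u(d(13), j(-23, r)) = -(-5 - 1*25) = -(-5 - 25) = -1*(-30) = 30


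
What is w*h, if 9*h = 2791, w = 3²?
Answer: 2791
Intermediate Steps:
w = 9
h = 2791/9 (h = (⅑)*2791 = 2791/9 ≈ 310.11)
w*h = 9*(2791/9) = 2791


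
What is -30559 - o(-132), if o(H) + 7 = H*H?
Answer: -47976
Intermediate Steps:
o(H) = -7 + H² (o(H) = -7 + H*H = -7 + H²)
-30559 - o(-132) = -30559 - (-7 + (-132)²) = -30559 - (-7 + 17424) = -30559 - 1*17417 = -30559 - 17417 = -47976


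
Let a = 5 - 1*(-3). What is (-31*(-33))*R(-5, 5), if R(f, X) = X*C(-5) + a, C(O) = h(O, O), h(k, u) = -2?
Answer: -2046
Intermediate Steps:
C(O) = -2
a = 8 (a = 5 + 3 = 8)
R(f, X) = 8 - 2*X (R(f, X) = X*(-2) + 8 = -2*X + 8 = 8 - 2*X)
(-31*(-33))*R(-5, 5) = (-31*(-33))*(8 - 2*5) = 1023*(8 - 10) = 1023*(-2) = -2046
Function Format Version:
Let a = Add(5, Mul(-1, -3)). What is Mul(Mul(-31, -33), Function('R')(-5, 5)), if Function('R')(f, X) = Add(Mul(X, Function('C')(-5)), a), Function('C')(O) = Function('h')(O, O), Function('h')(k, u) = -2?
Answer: -2046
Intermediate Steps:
Function('C')(O) = -2
a = 8 (a = Add(5, 3) = 8)
Function('R')(f, X) = Add(8, Mul(-2, X)) (Function('R')(f, X) = Add(Mul(X, -2), 8) = Add(Mul(-2, X), 8) = Add(8, Mul(-2, X)))
Mul(Mul(-31, -33), Function('R')(-5, 5)) = Mul(Mul(-31, -33), Add(8, Mul(-2, 5))) = Mul(1023, Add(8, -10)) = Mul(1023, -2) = -2046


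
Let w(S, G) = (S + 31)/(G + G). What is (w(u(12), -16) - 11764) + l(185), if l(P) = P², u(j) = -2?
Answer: 718723/32 ≈ 22460.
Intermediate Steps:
w(S, G) = (31 + S)/(2*G) (w(S, G) = (31 + S)/((2*G)) = (31 + S)*(1/(2*G)) = (31 + S)/(2*G))
(w(u(12), -16) - 11764) + l(185) = ((½)*(31 - 2)/(-16) - 11764) + 185² = ((½)*(-1/16)*29 - 11764) + 34225 = (-29/32 - 11764) + 34225 = -376477/32 + 34225 = 718723/32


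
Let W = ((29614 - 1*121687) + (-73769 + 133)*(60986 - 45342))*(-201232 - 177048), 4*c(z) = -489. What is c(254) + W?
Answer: 1743195429479351/4 ≈ 4.3580e+14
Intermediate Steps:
c(z) = -489/4 (c(z) = (¼)*(-489) = -489/4)
W = 435798857369960 (W = ((29614 - 121687) - 73636*15644)*(-378280) = (-92073 - 1151961584)*(-378280) = -1152053657*(-378280) = 435798857369960)
c(254) + W = -489/4 + 435798857369960 = 1743195429479351/4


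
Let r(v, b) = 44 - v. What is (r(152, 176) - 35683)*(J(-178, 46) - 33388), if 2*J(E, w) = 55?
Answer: 2388011311/2 ≈ 1.1940e+9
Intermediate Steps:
J(E, w) = 55/2 (J(E, w) = (½)*55 = 55/2)
(r(152, 176) - 35683)*(J(-178, 46) - 33388) = ((44 - 1*152) - 35683)*(55/2 - 33388) = ((44 - 152) - 35683)*(-66721/2) = (-108 - 35683)*(-66721/2) = -35791*(-66721/2) = 2388011311/2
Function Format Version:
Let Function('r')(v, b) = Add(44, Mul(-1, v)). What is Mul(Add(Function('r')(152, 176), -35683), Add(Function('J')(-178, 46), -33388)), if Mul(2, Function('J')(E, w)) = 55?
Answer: Rational(2388011311, 2) ≈ 1.1940e+9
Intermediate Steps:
Function('J')(E, w) = Rational(55, 2) (Function('J')(E, w) = Mul(Rational(1, 2), 55) = Rational(55, 2))
Mul(Add(Function('r')(152, 176), -35683), Add(Function('J')(-178, 46), -33388)) = Mul(Add(Add(44, Mul(-1, 152)), -35683), Add(Rational(55, 2), -33388)) = Mul(Add(Add(44, -152), -35683), Rational(-66721, 2)) = Mul(Add(-108, -35683), Rational(-66721, 2)) = Mul(-35791, Rational(-66721, 2)) = Rational(2388011311, 2)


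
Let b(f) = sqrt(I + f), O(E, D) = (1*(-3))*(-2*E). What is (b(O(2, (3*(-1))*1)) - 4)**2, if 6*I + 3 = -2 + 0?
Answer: (24 - sqrt(402))**2/36 ≈ 0.43342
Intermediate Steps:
I = -5/6 (I = -1/2 + (-2 + 0)/6 = -1/2 + (1/6)*(-2) = -1/2 - 1/3 = -5/6 ≈ -0.83333)
O(E, D) = 6*E (O(E, D) = -(-6)*E = 6*E)
b(f) = sqrt(-5/6 + f)
(b(O(2, (3*(-1))*1)) - 4)**2 = (sqrt(-30 + 36*(6*2))/6 - 4)**2 = (sqrt(-30 + 36*12)/6 - 4)**2 = (sqrt(-30 + 432)/6 - 4)**2 = (sqrt(402)/6 - 4)**2 = (-4 + sqrt(402)/6)**2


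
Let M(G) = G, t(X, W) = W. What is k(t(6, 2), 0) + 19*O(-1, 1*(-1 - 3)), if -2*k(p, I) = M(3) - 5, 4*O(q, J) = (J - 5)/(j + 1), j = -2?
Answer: 175/4 ≈ 43.750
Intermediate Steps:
O(q, J) = 5/4 - J/4 (O(q, J) = ((J - 5)/(-2 + 1))/4 = ((-5 + J)/(-1))/4 = ((-5 + J)*(-1))/4 = (5 - J)/4 = 5/4 - J/4)
k(p, I) = 1 (k(p, I) = -(3 - 5)/2 = -½*(-2) = 1)
k(t(6, 2), 0) + 19*O(-1, 1*(-1 - 3)) = 1 + 19*(5/4 - (-1 - 3)/4) = 1 + 19*(5/4 - (-4)/4) = 1 + 19*(5/4 - ¼*(-4)) = 1 + 19*(5/4 + 1) = 1 + 19*(9/4) = 1 + 171/4 = 175/4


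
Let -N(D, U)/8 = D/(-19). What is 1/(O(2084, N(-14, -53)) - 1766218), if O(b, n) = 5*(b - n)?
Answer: -19/33359602 ≈ -5.6955e-7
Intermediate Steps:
N(D, U) = 8*D/19 (N(D, U) = -8*D/(-19) = -8*D*(-1)/19 = -(-8)*D/19 = 8*D/19)
O(b, n) = -5*n + 5*b
1/(O(2084, N(-14, -53)) - 1766218) = 1/((-40*(-14)/19 + 5*2084) - 1766218) = 1/((-5*(-112/19) + 10420) - 1766218) = 1/((560/19 + 10420) - 1766218) = 1/(198540/19 - 1766218) = 1/(-33359602/19) = -19/33359602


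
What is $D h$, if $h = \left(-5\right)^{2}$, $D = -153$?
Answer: $-3825$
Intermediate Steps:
$h = 25$
$D h = \left(-153\right) 25 = -3825$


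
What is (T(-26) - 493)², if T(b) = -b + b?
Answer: 243049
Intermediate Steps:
T(b) = 0
(T(-26) - 493)² = (0 - 493)² = (-493)² = 243049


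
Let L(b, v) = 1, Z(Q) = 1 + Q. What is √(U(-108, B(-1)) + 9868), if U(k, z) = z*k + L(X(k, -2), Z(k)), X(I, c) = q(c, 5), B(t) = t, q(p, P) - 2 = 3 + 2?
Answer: √9977 ≈ 99.885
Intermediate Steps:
q(p, P) = 7 (q(p, P) = 2 + (3 + 2) = 2 + 5 = 7)
X(I, c) = 7
U(k, z) = 1 + k*z (U(k, z) = z*k + 1 = k*z + 1 = 1 + k*z)
√(U(-108, B(-1)) + 9868) = √((1 - 108*(-1)) + 9868) = √((1 + 108) + 9868) = √(109 + 9868) = √9977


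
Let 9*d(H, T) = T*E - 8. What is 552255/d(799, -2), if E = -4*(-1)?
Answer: -4970295/16 ≈ -3.1064e+5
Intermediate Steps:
E = 4
d(H, T) = -8/9 + 4*T/9 (d(H, T) = (T*4 - 8)/9 = (4*T - 8)/9 = (-8 + 4*T)/9 = -8/9 + 4*T/9)
552255/d(799, -2) = 552255/(-8/9 + (4/9)*(-2)) = 552255/(-8/9 - 8/9) = 552255/(-16/9) = 552255*(-9/16) = -4970295/16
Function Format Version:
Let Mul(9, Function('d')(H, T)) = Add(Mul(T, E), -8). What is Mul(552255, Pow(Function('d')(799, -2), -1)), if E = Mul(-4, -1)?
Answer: Rational(-4970295, 16) ≈ -3.1064e+5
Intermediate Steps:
E = 4
Function('d')(H, T) = Add(Rational(-8, 9), Mul(Rational(4, 9), T)) (Function('d')(H, T) = Mul(Rational(1, 9), Add(Mul(T, 4), -8)) = Mul(Rational(1, 9), Add(Mul(4, T), -8)) = Mul(Rational(1, 9), Add(-8, Mul(4, T))) = Add(Rational(-8, 9), Mul(Rational(4, 9), T)))
Mul(552255, Pow(Function('d')(799, -2), -1)) = Mul(552255, Pow(Add(Rational(-8, 9), Mul(Rational(4, 9), -2)), -1)) = Mul(552255, Pow(Add(Rational(-8, 9), Rational(-8, 9)), -1)) = Mul(552255, Pow(Rational(-16, 9), -1)) = Mul(552255, Rational(-9, 16)) = Rational(-4970295, 16)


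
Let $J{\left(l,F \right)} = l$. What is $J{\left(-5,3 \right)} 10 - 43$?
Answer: $-93$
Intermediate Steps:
$J{\left(-5,3 \right)} 10 - 43 = \left(-5\right) 10 - 43 = -50 - 43 = -93$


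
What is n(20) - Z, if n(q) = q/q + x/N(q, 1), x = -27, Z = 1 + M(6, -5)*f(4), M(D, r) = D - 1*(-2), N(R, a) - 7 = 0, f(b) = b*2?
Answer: -475/7 ≈ -67.857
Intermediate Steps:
f(b) = 2*b
N(R, a) = 7 (N(R, a) = 7 + 0 = 7)
M(D, r) = 2 + D (M(D, r) = D + 2 = 2 + D)
Z = 65 (Z = 1 + (2 + 6)*(2*4) = 1 + 8*8 = 1 + 64 = 65)
n(q) = -20/7 (n(q) = q/q - 27/7 = 1 - 27*⅐ = 1 - 27/7 = -20/7)
n(20) - Z = -20/7 - 1*65 = -20/7 - 65 = -475/7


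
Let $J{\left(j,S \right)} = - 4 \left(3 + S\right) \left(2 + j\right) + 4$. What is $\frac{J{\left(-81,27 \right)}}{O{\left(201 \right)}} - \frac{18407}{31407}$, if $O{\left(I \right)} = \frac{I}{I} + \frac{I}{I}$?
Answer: $\frac{148913587}{31407} \approx 4741.4$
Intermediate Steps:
$O{\left(I \right)} = 2$ ($O{\left(I \right)} = 1 + 1 = 2$)
$J{\left(j,S \right)} = 4 - 4 \left(2 + j\right) \left(3 + S\right)$ ($J{\left(j,S \right)} = - 4 \left(2 + j\right) \left(3 + S\right) + 4 = 4 - 4 \left(2 + j\right) \left(3 + S\right)$)
$\frac{J{\left(-81,27 \right)}}{O{\left(201 \right)}} - \frac{18407}{31407} = \frac{-20 - -972 - 216 - 108 \left(-81\right)}{2} - \frac{18407}{31407} = \left(-20 + 972 - 216 + 8748\right) \frac{1}{2} - \frac{18407}{31407} = 9484 \cdot \frac{1}{2} - \frac{18407}{31407} = 4742 - \frac{18407}{31407} = \frac{148913587}{31407}$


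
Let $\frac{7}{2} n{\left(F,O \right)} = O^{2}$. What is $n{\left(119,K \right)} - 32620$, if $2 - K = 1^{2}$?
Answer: $- \frac{228338}{7} \approx -32620.0$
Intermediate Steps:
$K = 1$ ($K = 2 - 1^{2} = 2 - 1 = 1$)
$n{\left(F,O \right)} = \frac{2 O^{2}}{7}$
$n{\left(119,K \right)} - 32620 = \frac{2 \cdot 1^{2}}{7} - 32620 = \frac{2}{7} \cdot 1 - 32620 = \frac{2}{7} - 32620 = - \frac{228338}{7}$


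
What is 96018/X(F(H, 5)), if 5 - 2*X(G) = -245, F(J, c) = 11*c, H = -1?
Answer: 96018/125 ≈ 768.14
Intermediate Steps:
X(G) = 125 (X(G) = 5/2 - 1/2*(-245) = 5/2 + 245/2 = 125)
96018/X(F(H, 5)) = 96018/125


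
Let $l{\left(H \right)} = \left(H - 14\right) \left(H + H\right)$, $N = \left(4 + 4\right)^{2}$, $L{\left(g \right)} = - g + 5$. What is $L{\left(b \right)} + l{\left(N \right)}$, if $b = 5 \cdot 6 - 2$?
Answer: $6377$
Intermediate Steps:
$b = 28$ ($b = 30 - 2 = 28$)
$L{\left(g \right)} = 5 - g$
$N = 64$ ($N = 8^{2} = 64$)
$l{\left(H \right)} = 2 H \left(-14 + H\right)$ ($l{\left(H \right)} = \left(-14 + H\right) 2 H = 2 H \left(-14 + H\right)$)
$L{\left(b \right)} + l{\left(N \right)} = \left(5 - 28\right) + 2 \cdot 64 \left(-14 + 64\right) = \left(5 - 28\right) + 2 \cdot 64 \cdot 50 = -23 + 6400 = 6377$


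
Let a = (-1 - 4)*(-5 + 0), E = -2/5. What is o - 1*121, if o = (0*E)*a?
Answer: -121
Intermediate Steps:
E = -⅖ (E = -2*⅕ = -⅖ ≈ -0.40000)
a = 25 (a = -5*(-5) = 25)
o = 0 (o = (0*(-⅖))*25 = 0*25 = 0)
o - 1*121 = 0 - 1*121 = 0 - 121 = -121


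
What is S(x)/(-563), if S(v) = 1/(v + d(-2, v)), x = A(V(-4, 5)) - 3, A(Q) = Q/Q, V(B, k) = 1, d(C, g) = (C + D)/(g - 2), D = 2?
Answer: 1/1126 ≈ 0.00088810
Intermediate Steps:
d(C, g) = (2 + C)/(-2 + g) (d(C, g) = (C + 2)/(g - 2) = (2 + C)/(-2 + g))
A(Q) = 1
x = -2 (x = 1 - 3 = -2)
S(v) = 1/v (S(v) = 1/(v + (2 - 2)/(-2 + v)) = 1/(v + 0/(-2 + v)) = 1/(v + 0) = 1/v)
S(x)/(-563) = 1/(-2*(-563)) = -1/2*(-1/563) = 1/1126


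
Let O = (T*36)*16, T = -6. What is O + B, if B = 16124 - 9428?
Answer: 3240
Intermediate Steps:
O = -3456 (O = -6*36*16 = -216*16 = -3456)
B = 6696
O + B = -3456 + 6696 = 3240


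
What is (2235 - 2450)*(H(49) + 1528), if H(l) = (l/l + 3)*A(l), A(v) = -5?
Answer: -324220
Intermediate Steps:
H(l) = -20 (H(l) = (l/l + 3)*(-5) = (1 + 3)*(-5) = 4*(-5) = -20)
(2235 - 2450)*(H(49) + 1528) = (2235 - 2450)*(-20 + 1528) = -215*1508 = -324220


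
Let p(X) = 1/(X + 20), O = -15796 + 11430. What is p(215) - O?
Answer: 1026011/235 ≈ 4366.0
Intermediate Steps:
O = -4366
p(X) = 1/(20 + X)
p(215) - O = 1/(20 + 215) - 1*(-4366) = 1/235 + 4366 = 1026011/235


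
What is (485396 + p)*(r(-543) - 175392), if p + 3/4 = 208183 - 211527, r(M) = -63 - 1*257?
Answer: -84702189240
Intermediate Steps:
r(M) = -320 (r(M) = -63 - 257 = -320)
p = -13379/4 (p = -3/4 + (208183 - 211527) = -3/4 - 3344 = -13379/4 ≈ -3344.8)
(485396 + p)*(r(-543) - 175392) = (485396 - 13379/4)*(-320 - 175392) = (1928205/4)*(-175712) = -84702189240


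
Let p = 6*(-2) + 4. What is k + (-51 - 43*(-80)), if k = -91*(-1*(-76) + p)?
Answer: -2799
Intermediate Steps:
p = -8 (p = -12 + 4 = -8)
k = -6188 (k = -91*(-1*(-76) - 8) = -91*(76 - 8) = -91*68 = -6188)
k + (-51 - 43*(-80)) = -6188 + (-51 - 43*(-80)) = -6188 + (-51 + 3440) = -6188 + 3389 = -2799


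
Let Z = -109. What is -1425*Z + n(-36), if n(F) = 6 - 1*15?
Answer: 155316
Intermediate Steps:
n(F) = -9 (n(F) = 6 - 15 = -9)
-1425*Z + n(-36) = -1425*(-109) - 9 = 155325 - 9 = 155316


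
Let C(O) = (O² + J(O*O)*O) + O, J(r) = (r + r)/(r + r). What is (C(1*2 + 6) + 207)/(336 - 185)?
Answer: 287/151 ≈ 1.9007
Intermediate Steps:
J(r) = 1 (J(r) = (2*r)/((2*r)) = (2*r)*(1/(2*r)) = 1)
C(O) = O² + 2*O (C(O) = (O² + 1*O) + O = (O² + O) + O = (O + O²) + O = O² + 2*O)
(C(1*2 + 6) + 207)/(336 - 185) = ((1*2 + 6)*(2 + (1*2 + 6)) + 207)/(336 - 185) = ((2 + 6)*(2 + (2 + 6)) + 207)/151 = (8*(2 + 8) + 207)*(1/151) = (8*10 + 207)*(1/151) = (80 + 207)*(1/151) = 287*(1/151) = 287/151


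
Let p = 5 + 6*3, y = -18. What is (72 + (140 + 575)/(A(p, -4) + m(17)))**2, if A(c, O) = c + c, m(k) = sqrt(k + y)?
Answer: 34340767371/4481689 - 264999020*I/4481689 ≈ 7662.5 - 59.129*I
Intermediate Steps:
p = 23 (p = 5 + 18 = 23)
m(k) = sqrt(-18 + k) (m(k) = sqrt(k - 18) = sqrt(-18 + k))
A(c, O) = 2*c
(72 + (140 + 575)/(A(p, -4) + m(17)))**2 = (72 + (140 + 575)/(2*23 + sqrt(-18 + 17)))**2 = (72 + 715/(46 + sqrt(-1)))**2 = (72 + 715/(46 + I))**2 = (72 + 715*((46 - I)/2117))**2 = (72 + 715*(46 - I)/2117)**2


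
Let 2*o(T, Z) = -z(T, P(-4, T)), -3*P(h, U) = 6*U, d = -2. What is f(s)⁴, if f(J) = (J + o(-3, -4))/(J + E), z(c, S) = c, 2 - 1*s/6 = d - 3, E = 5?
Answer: 57289761/78074896 ≈ 0.73378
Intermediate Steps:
P(h, U) = -2*U
s = 42 (s = 12 - 6*(-2 - 3) = 12 - 6*(-5) = 12 + 30 = 42)
o(T, Z) = -T/2 (o(T, Z) = (-T)/2 = -T/2)
f(J) = (3/2 + J)/(5 + J) (f(J) = (J - ½*(-3))/(J + 5) = (J + 3/2)/(5 + J) = (3/2 + J)/(5 + J))
f(s)⁴ = ((3/2 + 42)/(5 + 42))⁴ = ((87/2)/47)⁴ = ((1/47)*(87/2))⁴ = (87/94)⁴ = 57289761/78074896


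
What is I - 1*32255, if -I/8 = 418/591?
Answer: -19066049/591 ≈ -32261.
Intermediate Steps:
I = -3344/591 ≈ -5.6582
I - 1*32255 = -3344/591 - 1*32255 = -3344/591 - 32255 = -19066049/591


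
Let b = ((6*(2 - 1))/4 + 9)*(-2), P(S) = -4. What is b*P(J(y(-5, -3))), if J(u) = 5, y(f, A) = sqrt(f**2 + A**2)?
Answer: 84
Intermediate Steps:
y(f, A) = sqrt(A**2 + f**2)
b = -21 (b = ((6*1)*(1/4) + 9)*(-2) = (6*(1/4) + 9)*(-2) = (3/2 + 9)*(-2) = (21/2)*(-2) = -21)
b*P(J(y(-5, -3))) = -21*(-4) = 84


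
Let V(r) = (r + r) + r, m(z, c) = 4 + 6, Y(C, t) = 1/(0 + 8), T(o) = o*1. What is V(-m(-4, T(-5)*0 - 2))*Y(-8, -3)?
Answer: -15/4 ≈ -3.7500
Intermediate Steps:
T(o) = o
Y(C, t) = 1/8
m(z, c) = 10
V(r) = 3*r (V(r) = 2*r + r = 3*r)
V(-m(-4, T(-5)*0 - 2))*Y(-8, -3) = (3*(-1*10))*(1/8) = (3*(-10))*(1/8) = -30*1/8 = -15/4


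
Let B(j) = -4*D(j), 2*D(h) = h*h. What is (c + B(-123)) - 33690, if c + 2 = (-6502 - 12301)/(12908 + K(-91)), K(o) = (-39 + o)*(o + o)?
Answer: -2338542403/36568 ≈ -63951.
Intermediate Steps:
D(h) = h²/2 (D(h) = (h*h)/2 = h²/2)
K(o) = 2*o*(-39 + o) (K(o) = (-39 + o)*(2*o) = 2*o*(-39 + o))
B(j) = -2*j²
c = -91939/36568 (c = -2 + (-6502 - 12301)/(12908 + 2*(-91)*(-39 - 91)) = -2 - 18803/(12908 + 2*(-91)*(-130)) = -2 - 18803/(12908 + 23660) = -2 - 18803/36568 = -91939/36568 ≈ -2.5142)
(c + B(-123)) - 33690 = (-91939/36568 - 2*(-123)²) - 33690 = (-91939/36568 - 2*15129) - 33690 = (-91939/36568 - 30258) - 33690 = -1106566483/36568 - 33690 = -2338542403/36568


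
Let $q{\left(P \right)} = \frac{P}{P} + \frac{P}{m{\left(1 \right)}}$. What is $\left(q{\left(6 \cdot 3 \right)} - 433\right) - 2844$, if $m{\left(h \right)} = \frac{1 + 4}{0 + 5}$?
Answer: $-3258$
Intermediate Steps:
$m{\left(h \right)} = 1$ ($m{\left(h \right)} = \frac{5}{5} = 5 \cdot \frac{1}{5} = 1$)
$q{\left(P \right)} = 1 + P$ ($q{\left(P \right)} = \frac{P}{P} + \frac{P}{1} = 1 + P 1 = 1 + P$)
$\left(q{\left(6 \cdot 3 \right)} - 433\right) - 2844 = \left(\left(1 + 6 \cdot 3\right) - 433\right) - 2844 = \left(\left(1 + 18\right) - 433\right) - 2844 = \left(19 - 433\right) - 2844 = -414 - 2844 = -3258$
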